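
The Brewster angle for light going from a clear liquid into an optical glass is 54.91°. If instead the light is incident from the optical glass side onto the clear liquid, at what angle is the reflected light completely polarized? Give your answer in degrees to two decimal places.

θ_B' ≈ 35.09°

The two Brewster angles are complementary: θ_B' = 90° − θ_B = 90° − 54.91° = 35.09°.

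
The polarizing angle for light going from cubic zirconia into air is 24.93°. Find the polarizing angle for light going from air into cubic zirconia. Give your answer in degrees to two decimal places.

The two Brewster angles are complementary: θ_B' = 90° − θ_B = 90° − 24.93° = 65.07°.

θ_B' ≈ 65.07°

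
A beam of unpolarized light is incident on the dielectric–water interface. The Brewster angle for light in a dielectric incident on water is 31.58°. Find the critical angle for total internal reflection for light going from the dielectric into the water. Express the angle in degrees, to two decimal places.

θ_c ≈ 37.93°

n₂/n₁ = tan 31.58° = 0.6147; the critical angle satisfies sin θ_c = n₂/n₁.
θ_c = arcsin(0.6147) = 37.93°.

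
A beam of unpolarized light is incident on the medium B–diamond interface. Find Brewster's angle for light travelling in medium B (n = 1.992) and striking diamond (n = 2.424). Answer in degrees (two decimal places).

The reflected p-component vanishes when tan θ_B = n₂/n₁.
tan θ_B = n₂/n₁ = 2.424/1.992 = 1.2169.
θ_B = arctan(1.2169) = 50.59°.

θ_B ≈ 50.59°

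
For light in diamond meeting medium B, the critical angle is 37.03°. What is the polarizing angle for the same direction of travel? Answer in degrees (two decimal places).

sin θ_c = n₂/n₁, so n₂/n₁ = sin 37.03° = 0.6022.
Brewster: tan θ_B = n₂/n₁ = 0.6022.
θ_B = arctan(0.6022) = 31.06°.

θ_B ≈ 31.06°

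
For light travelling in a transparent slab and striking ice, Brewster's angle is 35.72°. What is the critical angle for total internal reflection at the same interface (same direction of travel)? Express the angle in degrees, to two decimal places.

θ_c ≈ 45.98°

tan θ_B = n₂/n₁ = tan 35.72° = 0.7191.
Total internal reflection: sin θ_c = n₂/n₁ = 0.7191.
θ_c = arcsin(0.7191) = 45.98°.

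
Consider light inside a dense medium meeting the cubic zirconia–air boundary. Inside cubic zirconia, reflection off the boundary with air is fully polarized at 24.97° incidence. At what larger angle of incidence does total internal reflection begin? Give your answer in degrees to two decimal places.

θ_c ≈ 27.75°

tan θ_B = n₂/n₁ = tan 24.97° = 0.4657.
Total internal reflection: sin θ_c = n₂/n₁ = 0.4657.
θ_c = arcsin(0.4657) = 27.75°.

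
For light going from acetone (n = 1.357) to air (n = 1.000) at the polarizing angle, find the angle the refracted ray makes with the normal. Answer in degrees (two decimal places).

First find Brewster's angle: tan θ_B = 1.000/1.357 = 0.7369, giving θ_B = 36.39°.
The refracted ray is perpendicular to the reflected ray, so θ_t = 90° − θ_B = 53.61°.

θ_t ≈ 53.61°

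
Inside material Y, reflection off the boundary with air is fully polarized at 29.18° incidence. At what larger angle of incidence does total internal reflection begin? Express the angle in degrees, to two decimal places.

θ_c ≈ 33.95°

n₂/n₁ = tan 29.18° = 0.5584; the critical angle satisfies sin θ_c = n₂/n₁.
θ_c = arcsin(0.5584) = 33.95°.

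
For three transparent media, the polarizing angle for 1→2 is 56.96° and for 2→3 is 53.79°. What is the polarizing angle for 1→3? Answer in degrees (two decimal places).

Each Brewster angle gives a ratio: n₂/n₁ = tan 56.96° = 1.5375, n₃/n₂ = tan 53.79° = 1.3658.
Multiplying, n₃/n₁ = 1.5375 × 1.3658 = 2.1000, and θ_B(1→3) = arctan 2.1000 = 64.54°.

θ_B ≈ 64.54°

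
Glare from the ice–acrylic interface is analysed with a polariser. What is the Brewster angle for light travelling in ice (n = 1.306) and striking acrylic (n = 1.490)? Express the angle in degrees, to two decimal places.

The reflected p-component vanishes when tan θ_B = n₂/n₁.
tan θ_B = n₂/n₁ = 1.490/1.306 = 1.1409.
θ_B = arctan(1.1409) = 48.77°.

θ_B ≈ 48.77°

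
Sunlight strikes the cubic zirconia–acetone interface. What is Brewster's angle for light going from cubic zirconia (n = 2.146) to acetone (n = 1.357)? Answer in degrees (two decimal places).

tan θ_B = n₂/n₁ = 1.357/2.146 = 0.6323.
So θ_B = arctan 0.6323 = 32.31°.

θ_B ≈ 32.31°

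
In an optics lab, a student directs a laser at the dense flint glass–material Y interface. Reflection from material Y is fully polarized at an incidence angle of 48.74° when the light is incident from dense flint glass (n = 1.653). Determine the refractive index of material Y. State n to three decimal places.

n ≈ 1.884

Full polarization of the reflected beam means tan θ_B = n₂/n₁, where n₁ is the incident medium (dense flint glass).
n₂ = n₁ tan θ_B = 1.653 × tan 48.74° = 1.884.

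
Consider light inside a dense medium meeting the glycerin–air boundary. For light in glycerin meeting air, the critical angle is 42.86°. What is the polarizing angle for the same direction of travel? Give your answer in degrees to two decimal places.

θ_B ≈ 34.22°

At the critical angle sin θ_c = n₂/n₁, giving n₂/n₁ = sin 42.86° = 0.6802.
Then tan θ_B = n₂/n₁ = 0.6802, so θ_B = arctan 0.6802 = 34.22°.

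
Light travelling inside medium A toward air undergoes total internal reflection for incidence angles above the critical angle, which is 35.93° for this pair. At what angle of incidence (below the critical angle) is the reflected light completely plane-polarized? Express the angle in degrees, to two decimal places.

sin θ_c = n₂/n₁, so n₂/n₁ = sin 35.93° = 0.5868.
Brewster: tan θ_B = n₂/n₁ = 0.5868.
θ_B = arctan(0.5868) = 30.40°.

θ_B ≈ 30.40°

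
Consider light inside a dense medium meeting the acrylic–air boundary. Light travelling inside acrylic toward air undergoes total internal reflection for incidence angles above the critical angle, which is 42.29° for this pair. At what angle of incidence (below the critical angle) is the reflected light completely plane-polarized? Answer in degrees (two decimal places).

θ_B ≈ 33.94°

sin θ_c = n₂/n₁, so n₂/n₁ = sin 42.29° = 0.6729.
Brewster: tan θ_B = n₂/n₁ = 0.6729.
θ_B = arctan(0.6729) = 33.94°.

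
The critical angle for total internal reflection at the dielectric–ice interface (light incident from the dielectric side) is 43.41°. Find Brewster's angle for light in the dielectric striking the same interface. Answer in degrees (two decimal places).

θ_B ≈ 34.50°

n₂/n₁ = sin θ_c = sin 43.41° = 0.6872.
tan θ_B equals the same ratio, so θ_B = arctan(0.6872) = 34.50°.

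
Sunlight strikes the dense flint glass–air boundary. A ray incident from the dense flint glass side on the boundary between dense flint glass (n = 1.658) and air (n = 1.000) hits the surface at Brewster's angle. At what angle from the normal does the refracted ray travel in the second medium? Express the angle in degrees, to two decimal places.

tan θ_B = n₂/n₁ = 1.000/1.658 = 0.6031, so θ_B = 31.10°.
At Brewster's angle the reflected and refracted rays are perpendicular, so θ_t = 90° − θ_B = 90° − 31.10° = 58.90°.

θ_t ≈ 58.90°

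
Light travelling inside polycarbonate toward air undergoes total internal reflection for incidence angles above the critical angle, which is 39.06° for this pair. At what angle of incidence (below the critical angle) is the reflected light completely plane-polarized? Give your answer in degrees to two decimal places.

θ_B ≈ 32.22°

At the critical angle sin θ_c = n₂/n₁, giving n₂/n₁ = sin 39.06° = 0.6301.
Then tan θ_B = n₂/n₁ = 0.6301, so θ_B = arctan 0.6301 = 32.22°.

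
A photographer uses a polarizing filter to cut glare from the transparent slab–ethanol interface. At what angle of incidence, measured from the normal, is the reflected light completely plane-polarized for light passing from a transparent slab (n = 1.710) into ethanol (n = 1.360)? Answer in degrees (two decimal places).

Brewster's condition: tan θ_B = n₂/n₁ = 1.360/1.710 = 0.7953.
So θ_B = arctan 0.7953 = 38.50°.

θ_B ≈ 38.50°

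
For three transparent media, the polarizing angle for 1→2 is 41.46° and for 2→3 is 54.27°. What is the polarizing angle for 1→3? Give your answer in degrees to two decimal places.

θ_B ≈ 50.85°

tan θ_B(1→2) = n₂/n₁ = tan 41.46° = 0.8835.
tan θ_B(2→3) = n₃/n₂ = tan 54.27° = 1.3901.
Multiplying, n₃/n₁ = 0.8835 × 1.3901 = 1.2281, and θ_B(1→3) = arctan 1.2281 = 50.85°.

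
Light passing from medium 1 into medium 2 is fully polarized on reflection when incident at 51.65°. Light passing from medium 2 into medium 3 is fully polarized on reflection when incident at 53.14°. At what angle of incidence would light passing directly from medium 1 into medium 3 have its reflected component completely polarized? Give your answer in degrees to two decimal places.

θ_B ≈ 59.33°

tan θ_B(1→2) = n₂/n₁ = tan 51.65° = 1.2640.
tan θ_B(2→3) = n₃/n₂ = tan 53.14° = 1.3338.
n₃/n₁ = 1.6859. Then tan θ_B(1→3) = n₃/n₁, so θ_B(1→3) = arctan(1.6859) = 59.33°.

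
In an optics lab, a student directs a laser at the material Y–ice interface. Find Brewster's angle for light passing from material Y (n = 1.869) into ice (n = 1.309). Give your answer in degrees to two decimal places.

The reflected p-component vanishes when tan θ_B = n₂/n₁.
tan θ_B = n₂/n₁ = 1.309/1.869 = 0.7004.
θ_B = arctan(0.7004) = 35.01°.

θ_B ≈ 35.01°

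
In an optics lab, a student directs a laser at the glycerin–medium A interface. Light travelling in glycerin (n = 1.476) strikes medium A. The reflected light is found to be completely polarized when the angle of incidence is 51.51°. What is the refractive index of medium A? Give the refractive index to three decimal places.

Brewster's law: tan θ_B = n₂/n₁ (light incident in glycerin, refracted into medium A).
n₂ = n₁ tan θ_B = 1.476 × tan 51.51° = 1.856.

n ≈ 1.856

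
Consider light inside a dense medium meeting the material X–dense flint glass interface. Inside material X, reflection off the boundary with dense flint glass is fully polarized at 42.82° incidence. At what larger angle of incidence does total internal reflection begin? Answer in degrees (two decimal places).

n₂/n₁ = tan 42.82° = 0.9267; the critical angle satisfies sin θ_c = n₂/n₁.
θ_c = arcsin(0.9267) = 67.92°.

θ_c ≈ 67.92°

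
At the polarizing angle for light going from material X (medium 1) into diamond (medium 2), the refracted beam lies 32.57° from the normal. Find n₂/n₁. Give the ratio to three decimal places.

n₂/n₁ ≈ 1.565

At Brewster incidence θ_B = 90° − θ_t = 90° − 32.57° = 57.43°.
tan θ_B = n₂/n₁, so n₂/n₁ = tan 57.43° = 1.565.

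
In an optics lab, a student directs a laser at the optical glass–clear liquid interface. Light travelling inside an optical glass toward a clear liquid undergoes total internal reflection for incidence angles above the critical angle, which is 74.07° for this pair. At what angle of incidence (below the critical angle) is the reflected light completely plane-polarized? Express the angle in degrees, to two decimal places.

θ_B ≈ 43.88°

n₂/n₁ = sin θ_c = sin 74.07° = 0.9616.
tan θ_B equals the same ratio, so θ_B = arctan(0.9616) = 43.88°.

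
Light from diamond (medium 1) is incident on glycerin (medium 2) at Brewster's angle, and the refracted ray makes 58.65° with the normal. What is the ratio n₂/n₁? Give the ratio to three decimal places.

At Brewster incidence θ_B = 90° − θ_t = 90° − 58.65° = 31.35°.
tan θ_B = n₂/n₁, so n₂/n₁ = tan 31.35° = 0.609.

n₂/n₁ ≈ 0.609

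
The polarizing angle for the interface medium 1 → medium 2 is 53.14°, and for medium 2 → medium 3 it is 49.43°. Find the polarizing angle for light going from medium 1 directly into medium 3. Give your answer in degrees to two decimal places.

θ_B ≈ 57.30°

Each Brewster angle gives a ratio: n₂/n₁ = tan 53.14° = 1.3338, n₃/n₂ = tan 49.43° = 1.1680.
Multiplying, n₃/n₁ = 1.3338 × 1.1680 = 1.5578, and θ_B(1→3) = arctan 1.5578 = 57.30°.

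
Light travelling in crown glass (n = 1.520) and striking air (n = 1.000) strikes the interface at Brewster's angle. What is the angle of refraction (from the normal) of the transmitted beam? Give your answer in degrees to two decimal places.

First find Brewster's angle: tan θ_B = 1.000/1.520 = 0.6579, giving θ_B = 33.34°.
At Brewster's angle the reflected and refracted rays are perpendicular, so θ_t = 90° − θ_B = 90° − 33.34° = 56.66°.

θ_t ≈ 56.66°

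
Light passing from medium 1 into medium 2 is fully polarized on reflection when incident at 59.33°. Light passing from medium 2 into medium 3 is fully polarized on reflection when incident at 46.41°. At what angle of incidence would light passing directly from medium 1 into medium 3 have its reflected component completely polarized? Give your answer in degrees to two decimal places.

θ_B ≈ 60.55°

tan θ_B(1→2) = n₂/n₁ = tan 59.33° = 1.6862.
tan θ_B(2→3) = n₃/n₂ = tan 46.41° = 1.0505.
Multiplying, n₃/n₁ = 1.6862 × 1.0505 = 1.7713, and θ_B(1→3) = arctan 1.7713 = 60.55°.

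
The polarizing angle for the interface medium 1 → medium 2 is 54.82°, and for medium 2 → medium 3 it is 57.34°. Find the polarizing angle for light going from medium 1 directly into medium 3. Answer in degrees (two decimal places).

θ_B ≈ 65.68°

Each Brewster angle gives a ratio: n₂/n₁ = tan 54.82° = 1.4186, n₃/n₂ = tan 57.34° = 1.5601.
So n₃/n₁ = (n₂/n₁)(n₃/n₂) = 1.4186 × 1.5601 = 2.2132.
θ_B(1→3) = arctan(2.2132) = 65.68°.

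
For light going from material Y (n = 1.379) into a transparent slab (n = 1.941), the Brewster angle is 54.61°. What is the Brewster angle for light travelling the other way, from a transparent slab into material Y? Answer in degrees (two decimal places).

θ_B' ≈ 35.39°

tan θ_B' = n₁/n₂ = 1/tan θ_B, so θ_B' = 90° − θ_B.
θ_B' = 90° − 54.61° = 35.39°.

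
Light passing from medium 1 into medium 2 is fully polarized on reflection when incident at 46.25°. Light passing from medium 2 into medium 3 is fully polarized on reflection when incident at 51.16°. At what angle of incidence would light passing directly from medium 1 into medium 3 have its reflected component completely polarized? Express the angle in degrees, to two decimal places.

tan θ_B(1→2) = n₂/n₁ = tan 46.25° = 1.0446.
tan θ_B(2→3) = n₃/n₂ = tan 51.16° = 1.2420.
n₃/n₁ = 1.2974. Then tan θ_B(1→3) = n₃/n₁, so θ_B(1→3) = arctan(1.2974) = 52.38°.

θ_B ≈ 52.38°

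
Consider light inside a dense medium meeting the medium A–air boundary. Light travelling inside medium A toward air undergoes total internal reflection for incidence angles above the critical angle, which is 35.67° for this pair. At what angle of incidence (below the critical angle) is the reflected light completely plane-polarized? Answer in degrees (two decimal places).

n₂/n₁ = sin θ_c = sin 35.67° = 0.5831.
tan θ_B equals the same ratio, so θ_B = arctan(0.5831) = 30.25°.

θ_B ≈ 30.25°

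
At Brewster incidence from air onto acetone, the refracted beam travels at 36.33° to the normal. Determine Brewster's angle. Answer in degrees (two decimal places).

θ_B ≈ 53.67°

At Brewster's angle the reflected and refracted rays are perpendicular, so θ_B + θ_t = 90°.
So θ_B = 90° − θ_t = 90° − 36.33° = 53.67°.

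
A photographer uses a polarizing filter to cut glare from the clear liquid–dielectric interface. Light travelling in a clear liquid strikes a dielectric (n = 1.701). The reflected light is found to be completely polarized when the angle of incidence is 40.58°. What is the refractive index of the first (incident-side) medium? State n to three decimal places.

Full polarization of the reflected beam means tan θ_B = n₂/n₁, where n₁ is the incident medium (a clear liquid).
n₁ = n₂ / tan θ_B = 1.701 / tan 40.58° = 1.986.

n ≈ 1.986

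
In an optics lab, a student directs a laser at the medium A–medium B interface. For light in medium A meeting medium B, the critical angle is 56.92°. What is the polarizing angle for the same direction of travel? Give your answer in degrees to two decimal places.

θ_B ≈ 39.96°

n₂/n₁ = sin θ_c = sin 56.92° = 0.8379.
tan θ_B equals the same ratio, so θ_B = arctan(0.8379) = 39.96°.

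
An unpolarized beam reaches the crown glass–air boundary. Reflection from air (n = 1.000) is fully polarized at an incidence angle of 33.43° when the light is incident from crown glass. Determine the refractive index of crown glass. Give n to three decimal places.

n ≈ 1.515

At Brewster's angle, tan θ_B = n₂/n₁ with n₁ on the incident side (crown glass) and n₂ on the transmitted side (air).
n₁ = n₂ / tan θ_B = 1.000 / tan 33.43° = 1.515.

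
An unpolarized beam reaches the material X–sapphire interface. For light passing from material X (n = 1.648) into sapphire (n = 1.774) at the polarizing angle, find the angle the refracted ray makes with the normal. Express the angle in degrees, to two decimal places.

First find Brewster's angle: tan θ_B = 1.774/1.648 = 1.0765, giving θ_B = 47.11°.
At Brewster's angle the reflected and refracted rays are perpendicular, so θ_t = 90° − θ_B = 90° − 47.11° = 42.89°.

θ_t ≈ 42.89°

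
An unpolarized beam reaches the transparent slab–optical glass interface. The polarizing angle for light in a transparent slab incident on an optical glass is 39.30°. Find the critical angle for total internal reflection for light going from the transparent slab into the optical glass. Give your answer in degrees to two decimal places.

n₂/n₁ = tan 39.30° = 0.8185; the critical angle satisfies sin θ_c = n₂/n₁.
θ_c = arcsin(0.8185) = 54.93°.

θ_c ≈ 54.93°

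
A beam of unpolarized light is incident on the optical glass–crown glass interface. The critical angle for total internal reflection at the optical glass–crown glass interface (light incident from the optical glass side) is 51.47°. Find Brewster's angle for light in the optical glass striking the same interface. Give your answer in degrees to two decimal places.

θ_B ≈ 38.04°

At the critical angle sin θ_c = n₂/n₁, giving n₂/n₁ = sin 51.47° = 0.7823.
Then tan θ_B = n₂/n₁ = 0.7823, so θ_B = arctan 0.7823 = 38.04°.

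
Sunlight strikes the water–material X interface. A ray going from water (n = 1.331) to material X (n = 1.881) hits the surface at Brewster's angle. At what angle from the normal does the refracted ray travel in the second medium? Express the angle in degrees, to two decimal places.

tan θ_B = n₂/n₁ = 1.881/1.331 = 1.4132, so θ_B = 54.72°.
The refracted ray is perpendicular to the reflected ray, so θ_t = 90° − θ_B = 35.28°.

θ_t ≈ 35.28°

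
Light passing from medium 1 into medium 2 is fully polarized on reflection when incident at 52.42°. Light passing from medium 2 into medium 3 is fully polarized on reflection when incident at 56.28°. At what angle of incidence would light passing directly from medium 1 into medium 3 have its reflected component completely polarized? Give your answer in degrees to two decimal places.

θ_B ≈ 62.81°

Each Brewster angle gives a ratio: n₂/n₁ = tan 52.42° = 1.2995, n₃/n₂ = tan 56.28° = 1.4983.
So n₃/n₁ = (n₂/n₁)(n₃/n₂) = 1.2995 × 1.4983 = 1.9470.
θ_B(1→3) = arctan(1.9470) = 62.81°.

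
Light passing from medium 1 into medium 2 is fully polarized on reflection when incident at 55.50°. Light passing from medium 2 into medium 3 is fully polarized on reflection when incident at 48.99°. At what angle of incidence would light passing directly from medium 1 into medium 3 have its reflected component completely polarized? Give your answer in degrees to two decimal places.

θ_B ≈ 59.14°

n₂/n₁ = tan 55.50° = 1.4550 and n₃/n₂ = tan 48.99° = 1.1500.
Multiplying, n₃/n₁ = 1.4550 × 1.1500 = 1.6732, and θ_B(1→3) = arctan 1.6732 = 59.14°.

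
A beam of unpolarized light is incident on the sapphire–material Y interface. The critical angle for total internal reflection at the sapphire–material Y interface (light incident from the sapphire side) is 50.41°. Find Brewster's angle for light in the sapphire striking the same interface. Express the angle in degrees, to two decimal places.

At the critical angle sin θ_c = n₂/n₁, giving n₂/n₁ = sin 50.41° = 0.7706.
Then tan θ_B = n₂/n₁ = 0.7706, so θ_B = arctan 0.7706 = 37.62°.

θ_B ≈ 37.62°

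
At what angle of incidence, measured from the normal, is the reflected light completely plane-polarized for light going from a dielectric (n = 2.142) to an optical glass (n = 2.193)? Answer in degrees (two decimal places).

θ_B ≈ 45.67°

At Brewster's angle the reflected and refracted rays are perpendicular, which with Snell's law gives tan θ_B = n₂/n₁.
Here n₂/n₁ = 2.193/2.142 = 1.0238, and Brewster's law gives tan θ_B = n₂/n₁.
So θ_B = arctan 1.0238 = 45.67°.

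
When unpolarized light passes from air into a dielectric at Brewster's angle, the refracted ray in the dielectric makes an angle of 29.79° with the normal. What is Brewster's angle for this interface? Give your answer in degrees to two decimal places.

Brewster's condition makes the reflected and refracted beams perpendicular: θ_B + θ_t = 90°.
So θ_B = 90° − θ_t = 90° − 29.79° = 60.21°.

θ_B ≈ 60.21°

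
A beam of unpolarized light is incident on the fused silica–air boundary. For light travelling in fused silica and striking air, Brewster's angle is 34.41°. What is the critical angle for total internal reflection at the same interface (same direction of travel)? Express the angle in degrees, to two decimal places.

tan θ_B = n₂/n₁ = tan 34.41° = 0.6850.
Total internal reflection: sin θ_c = n₂/n₁ = 0.6850.
θ_c = arcsin(0.6850) = 43.23°.

θ_c ≈ 43.23°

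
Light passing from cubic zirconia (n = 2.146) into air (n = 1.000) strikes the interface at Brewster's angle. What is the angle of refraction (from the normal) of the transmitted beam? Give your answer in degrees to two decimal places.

θ_t ≈ 65.02°

θ_B = arctan(n₂/n₁) = arctan(1.000/2.146) = 24.98°.
The refracted ray is perpendicular to the reflected ray, so θ_t = 90° − θ_B = 65.02°.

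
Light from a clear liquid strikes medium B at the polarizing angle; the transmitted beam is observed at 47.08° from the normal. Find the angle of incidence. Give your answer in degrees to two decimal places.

θ_B ≈ 42.92°

Since the reflected and refracted rays are at right angles at the polarizing angle, θ_B + θ_t = 90°.
So θ_B = 90° − θ_t = 90° − 47.08° = 42.92°.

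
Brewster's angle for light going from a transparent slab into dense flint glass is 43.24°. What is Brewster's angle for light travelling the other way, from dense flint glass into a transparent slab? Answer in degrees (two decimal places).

tan θ_B' = n₁/n₂ = 1/tan θ_B, so θ_B' = 90° − θ_B.
θ_B' = 90° − 43.24° = 46.76°.

θ_B' ≈ 46.76°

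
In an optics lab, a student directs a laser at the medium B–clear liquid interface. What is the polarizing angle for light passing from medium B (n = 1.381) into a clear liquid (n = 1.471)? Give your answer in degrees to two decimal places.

θ_B ≈ 46.81°

Here n₂/n₁ = 1.471/1.381 = 1.0652, and Brewster's law gives tan θ_B = n₂/n₁.
θ_B = arctan(1.0652) = 46.81°.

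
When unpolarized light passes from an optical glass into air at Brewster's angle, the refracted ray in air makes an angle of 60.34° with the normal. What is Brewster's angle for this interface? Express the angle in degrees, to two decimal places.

θ_B ≈ 29.66°

Since the reflected and refracted rays are at right angles at the polarizing angle, θ_B + θ_t = 90°.
So θ_B = 90° − θ_t = 90° − 60.34° = 29.66°.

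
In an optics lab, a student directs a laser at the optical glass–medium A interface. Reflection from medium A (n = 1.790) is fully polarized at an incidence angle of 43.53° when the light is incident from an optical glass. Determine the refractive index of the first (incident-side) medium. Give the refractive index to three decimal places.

n ≈ 1.884

Full polarization of the reflected beam means tan θ_B = n₂/n₁, where n₁ is the incident medium (an optical glass).
n₁ = n₂ / tan θ_B = 1.790 / tan 43.53° = 1.884.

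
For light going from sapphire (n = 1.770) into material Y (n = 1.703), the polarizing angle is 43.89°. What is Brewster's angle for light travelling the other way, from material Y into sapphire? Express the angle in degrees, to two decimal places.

The two Brewster angles are complementary: θ_B' = 90° − θ_B = 90° − 43.89° = 46.11°.

θ_B' ≈ 46.11°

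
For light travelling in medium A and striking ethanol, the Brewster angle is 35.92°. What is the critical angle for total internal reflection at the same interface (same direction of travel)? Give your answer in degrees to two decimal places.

From Brewster, n₂/n₁ = tan θ_B = tan 35.92° = 0.7244.
Then sin θ_c = n₂/n₁ = 0.7244, so θ_c = arcsin 0.7244 = 46.42°.

θ_c ≈ 46.42°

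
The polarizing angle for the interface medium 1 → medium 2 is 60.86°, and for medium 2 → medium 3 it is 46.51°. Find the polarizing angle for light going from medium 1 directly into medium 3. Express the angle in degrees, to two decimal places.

θ_B ≈ 62.13°

n₂/n₁ = tan 60.86° = 1.7937 and n₃/n₂ = tan 46.51° = 1.0541.
n₃/n₁ = 1.8908. Then tan θ_B(1→3) = n₃/n₁, so θ_B(1→3) = arctan(1.8908) = 62.13°.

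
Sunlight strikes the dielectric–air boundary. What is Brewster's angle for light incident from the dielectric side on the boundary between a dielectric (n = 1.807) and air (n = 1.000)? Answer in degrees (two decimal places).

The reflected p-component vanishes when tan θ_B = n₂/n₁.
Here n₂/n₁ = 1.000/1.807 = 0.5534, and Brewster's law gives tan θ_B = n₂/n₁. Taking the arctangent, θ_B = 28.96°.

θ_B ≈ 28.96°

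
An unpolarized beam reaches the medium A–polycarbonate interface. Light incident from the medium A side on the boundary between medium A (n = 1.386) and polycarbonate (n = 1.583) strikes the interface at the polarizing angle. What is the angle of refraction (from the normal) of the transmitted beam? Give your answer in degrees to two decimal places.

θ_B = arctan(n₂/n₁) = arctan(1.583/1.386) = 48.80°.
At Brewster's angle the reflected and refracted rays are perpendicular, so θ_t = 90° − θ_B = 90° − 48.80° = 41.20°.

θ_t ≈ 41.20°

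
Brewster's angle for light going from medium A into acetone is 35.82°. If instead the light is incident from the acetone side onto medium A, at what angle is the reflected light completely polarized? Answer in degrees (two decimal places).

The two Brewster angles are complementary: θ_B' = 90° − θ_B = 90° − 35.82° = 54.18°.

θ_B' ≈ 54.18°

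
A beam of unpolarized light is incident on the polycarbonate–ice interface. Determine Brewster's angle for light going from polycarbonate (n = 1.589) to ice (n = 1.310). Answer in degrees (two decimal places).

θ_B ≈ 39.50°

tan θ_B = n₂/n₁ = 1.310/1.589 = 0.8244.
So θ_B = arctan 0.8244 = 39.50°.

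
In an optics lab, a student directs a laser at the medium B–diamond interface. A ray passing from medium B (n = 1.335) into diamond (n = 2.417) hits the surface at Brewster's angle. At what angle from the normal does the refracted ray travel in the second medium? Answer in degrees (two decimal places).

tan θ_B = n₂/n₁ = 2.417/1.335 = 1.8105, so θ_B = 61.09°.
The refracted ray is perpendicular to the reflected ray, so θ_t = 90° − θ_B = 28.91°.

θ_t ≈ 28.91°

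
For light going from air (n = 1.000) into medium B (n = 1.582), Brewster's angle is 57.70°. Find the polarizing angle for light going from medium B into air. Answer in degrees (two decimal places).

The two Brewster angles are complementary: θ_B' = 90° − θ_B = 90° − 57.70° = 32.30°.

θ_B' ≈ 32.30°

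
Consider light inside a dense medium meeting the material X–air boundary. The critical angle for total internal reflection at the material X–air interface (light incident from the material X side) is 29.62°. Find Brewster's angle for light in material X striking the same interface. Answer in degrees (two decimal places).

θ_B ≈ 26.30°

n₂/n₁ = sin θ_c = sin 29.62° = 0.4942.
tan θ_B equals the same ratio, so θ_B = arctan(0.4942) = 26.30°.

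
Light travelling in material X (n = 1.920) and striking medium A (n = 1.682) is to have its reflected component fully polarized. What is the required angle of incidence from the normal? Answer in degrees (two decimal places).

tan θ_B = n₂/n₁ = 1.682/1.920 = 0.8760.
So θ_B = arctan 0.8760 = 41.22°.

θ_B ≈ 41.22°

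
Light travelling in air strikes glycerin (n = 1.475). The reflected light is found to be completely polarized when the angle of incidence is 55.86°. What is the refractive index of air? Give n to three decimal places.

Full polarization of the reflected beam means tan θ_B = n₂/n₁, where n₁ is the incident medium (air).
n₁ = n₂ / tan θ_B = 1.475 / tan 55.86° = 1.000.

n ≈ 1.000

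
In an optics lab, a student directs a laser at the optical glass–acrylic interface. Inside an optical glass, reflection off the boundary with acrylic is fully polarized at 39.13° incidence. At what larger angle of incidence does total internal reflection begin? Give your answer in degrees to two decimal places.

θ_c ≈ 54.44°

tan θ_B = n₂/n₁ = tan 39.13° = 0.8135.
Total internal reflection: sin θ_c = n₂/n₁ = 0.8135.
θ_c = arcsin(0.8135) = 54.44°.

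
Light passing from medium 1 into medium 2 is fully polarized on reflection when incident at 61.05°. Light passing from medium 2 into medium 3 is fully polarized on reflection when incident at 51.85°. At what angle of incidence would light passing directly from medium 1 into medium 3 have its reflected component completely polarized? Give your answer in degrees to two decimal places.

n₂/n₁ = tan 61.05° = 1.8078 and n₃/n₂ = tan 51.85° = 1.2731.
Multiplying, n₃/n₁ = 1.8078 × 1.2731 = 2.3014, and θ_B(1→3) = arctan 2.3014 = 66.51°.

θ_B ≈ 66.51°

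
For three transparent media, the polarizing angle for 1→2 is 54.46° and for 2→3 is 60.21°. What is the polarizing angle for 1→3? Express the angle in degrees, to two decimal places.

n₂/n₁ = tan 54.46° = 1.3999 and n₃/n₂ = tan 60.21° = 1.7468.
n₃/n₁ = 2.4453. Then tan θ_B(1→3) = n₃/n₁, so θ_B(1→3) = arctan(2.4453) = 67.76°.

θ_B ≈ 67.76°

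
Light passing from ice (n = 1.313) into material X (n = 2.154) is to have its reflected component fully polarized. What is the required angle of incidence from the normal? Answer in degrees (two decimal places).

Here n₂/n₁ = 2.154/1.313 = 1.6405, and Brewster's law gives tan θ_B = n₂/n₁. Taking the arctangent, θ_B = 58.64°.

θ_B ≈ 58.64°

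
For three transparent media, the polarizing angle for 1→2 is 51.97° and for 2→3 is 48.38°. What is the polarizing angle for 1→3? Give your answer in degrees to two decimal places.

tan θ_B(1→2) = n₂/n₁ = tan 51.97° = 1.2786.
tan θ_B(2→3) = n₃/n₂ = tan 48.38° = 1.1255.
n₃/n₁ = 1.4391. Then tan θ_B(1→3) = n₃/n₁, so θ_B(1→3) = arctan(1.4391) = 55.20°.

θ_B ≈ 55.20°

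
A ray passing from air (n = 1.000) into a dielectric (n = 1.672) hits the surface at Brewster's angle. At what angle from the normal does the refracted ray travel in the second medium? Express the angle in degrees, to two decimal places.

θ_t ≈ 30.88°

θ_B = arctan(n₂/n₁) = arctan(1.672/1.000) = 59.12°.
At Brewster's angle the reflected and refracted rays are perpendicular, so θ_t = 90° − θ_B = 90° − 59.12° = 30.88°.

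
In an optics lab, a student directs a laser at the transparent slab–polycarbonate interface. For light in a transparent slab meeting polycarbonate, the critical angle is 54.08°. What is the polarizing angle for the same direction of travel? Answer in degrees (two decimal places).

θ_B ≈ 39.00°

n₂/n₁ = sin θ_c = sin 54.08° = 0.8098.
tan θ_B equals the same ratio, so θ_B = arctan(0.8098) = 39.00°.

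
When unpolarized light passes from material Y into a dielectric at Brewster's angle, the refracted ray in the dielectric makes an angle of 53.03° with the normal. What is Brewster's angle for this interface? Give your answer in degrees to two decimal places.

θ_B ≈ 36.97°

Since the reflected and refracted rays are at right angles at the polarizing angle, θ_B + θ_t = 90°.
So θ_B = 90° − θ_t = 90° − 53.03° = 36.97°.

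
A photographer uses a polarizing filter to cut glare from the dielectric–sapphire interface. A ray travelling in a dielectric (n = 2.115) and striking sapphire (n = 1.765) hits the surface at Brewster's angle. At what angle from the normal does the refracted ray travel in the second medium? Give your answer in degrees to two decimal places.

tan θ_B = n₂/n₁ = 1.765/2.115 = 0.8345, so θ_B = 39.85°.
The refracted ray is perpendicular to the reflected ray, so θ_t = 90° − θ_B = 50.15°.

θ_t ≈ 50.15°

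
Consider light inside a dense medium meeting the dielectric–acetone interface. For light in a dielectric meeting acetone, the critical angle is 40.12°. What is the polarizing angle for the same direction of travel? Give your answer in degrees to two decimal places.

θ_B ≈ 32.80°

sin θ_c = n₂/n₁, so n₂/n₁ = sin 40.12° = 0.6444.
Brewster: tan θ_B = n₂/n₁ = 0.6444.
θ_B = arctan(0.6444) = 32.80°.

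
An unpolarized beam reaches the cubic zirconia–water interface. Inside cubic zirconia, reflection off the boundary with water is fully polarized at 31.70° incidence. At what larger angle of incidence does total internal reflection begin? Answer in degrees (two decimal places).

θ_c ≈ 38.14°

From Brewster, n₂/n₁ = tan θ_B = tan 31.70° = 0.6176.
Then sin θ_c = n₂/n₁ = 0.6176, so θ_c = arcsin 0.6176 = 38.14°.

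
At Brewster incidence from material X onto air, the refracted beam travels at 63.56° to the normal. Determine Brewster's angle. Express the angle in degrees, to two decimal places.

At Brewster's angle the reflected and refracted rays are perpendicular, so θ_B + θ_t = 90°.
So θ_B = 90° − θ_t = 90° − 63.56° = 26.44°.

θ_B ≈ 26.44°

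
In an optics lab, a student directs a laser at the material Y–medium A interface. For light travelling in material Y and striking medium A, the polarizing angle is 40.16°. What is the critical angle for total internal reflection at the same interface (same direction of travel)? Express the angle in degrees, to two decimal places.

tan θ_B = n₂/n₁ = tan 40.16° = 0.8439.
Total internal reflection: sin θ_c = n₂/n₁ = 0.8439.
θ_c = arcsin(0.8439) = 57.55°.

θ_c ≈ 57.55°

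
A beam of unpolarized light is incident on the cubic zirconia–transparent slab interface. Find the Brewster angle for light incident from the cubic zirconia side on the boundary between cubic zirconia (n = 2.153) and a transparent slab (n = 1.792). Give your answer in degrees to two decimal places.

tan θ_B = n₂/n₁ = 1.792/2.153 = 0.8323. Taking the arctangent, θ_B = 39.77°.

θ_B ≈ 39.77°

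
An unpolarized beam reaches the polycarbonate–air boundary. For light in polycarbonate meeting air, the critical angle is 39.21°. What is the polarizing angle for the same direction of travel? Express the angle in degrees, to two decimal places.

At the critical angle sin θ_c = n₂/n₁, giving n₂/n₁ = sin 39.21° = 0.6322.
Then tan θ_B = n₂/n₁ = 0.6322, so θ_B = arctan 0.6322 = 32.30°.

θ_B ≈ 32.30°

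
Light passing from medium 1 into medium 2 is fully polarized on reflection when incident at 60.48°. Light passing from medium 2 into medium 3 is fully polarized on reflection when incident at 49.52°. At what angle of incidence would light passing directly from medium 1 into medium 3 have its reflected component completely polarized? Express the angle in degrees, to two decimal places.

tan θ_B(1→2) = n₂/n₁ = tan 60.48° = 1.7661.
tan θ_B(2→3) = n₃/n₂ = tan 49.52° = 1.1717.
Multiplying, n₃/n₁ = 1.7661 × 1.1717 = 2.0692, and θ_B(1→3) = arctan 2.0692 = 64.21°.

θ_B ≈ 64.21°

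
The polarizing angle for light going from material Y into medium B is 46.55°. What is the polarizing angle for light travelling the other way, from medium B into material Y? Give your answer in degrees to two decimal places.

Reversing the direction swaps n₁ and n₂, so tan θ_B' = 1/tan θ_B and θ_B' = 90° − θ_B.
Hence θ_B' = 90° − 46.55° = 43.45°.

θ_B' ≈ 43.45°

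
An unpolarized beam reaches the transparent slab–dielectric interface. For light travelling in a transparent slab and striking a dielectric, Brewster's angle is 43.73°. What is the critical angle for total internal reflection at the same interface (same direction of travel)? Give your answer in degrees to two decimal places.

θ_c ≈ 73.06°

n₂/n₁ = tan 43.73° = 0.9566; the critical angle satisfies sin θ_c = n₂/n₁.
θ_c = arcsin(0.9566) = 73.06°.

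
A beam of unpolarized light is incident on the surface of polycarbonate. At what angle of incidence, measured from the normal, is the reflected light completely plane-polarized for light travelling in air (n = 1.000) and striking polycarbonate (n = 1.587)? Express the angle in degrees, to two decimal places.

θ_B ≈ 57.78°

tan θ_B = n₂/n₁ = 1.587/1.000 = 1.5870. Taking the arctangent, θ_B = 57.78°.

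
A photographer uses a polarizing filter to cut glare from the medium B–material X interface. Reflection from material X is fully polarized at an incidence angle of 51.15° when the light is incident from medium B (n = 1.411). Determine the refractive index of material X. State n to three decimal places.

Full polarization of the reflected beam means tan θ_B = n₂/n₁, where n₁ is the incident medium (medium B).
n₂ = n₁ tan θ_B = 1.411 × tan 51.15° = 1.752.

n ≈ 1.752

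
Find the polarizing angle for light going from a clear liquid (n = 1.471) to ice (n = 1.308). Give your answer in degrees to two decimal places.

tan θ_B = n₂/n₁ = 1.308/1.471 = 0.8892. Taking the arctangent, θ_B = 41.64°.

θ_B ≈ 41.64°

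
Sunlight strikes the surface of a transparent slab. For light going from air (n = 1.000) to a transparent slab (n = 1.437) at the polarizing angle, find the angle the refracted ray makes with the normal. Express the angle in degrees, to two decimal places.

θ_t ≈ 34.83°

First find Brewster's angle: tan θ_B = 1.437/1.000 = 1.4370, giving θ_B = 55.17°.
Since θ_B + θ_t = 90° at Brewster incidence, θ_t = 90° − 55.17° = 34.83°.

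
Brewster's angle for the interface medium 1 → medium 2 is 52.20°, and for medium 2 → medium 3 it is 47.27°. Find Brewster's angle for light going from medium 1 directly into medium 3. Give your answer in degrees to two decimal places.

θ_B ≈ 54.38°

tan θ_B(1→2) = n₂/n₁ = tan 52.20° = 1.2892.
tan θ_B(2→3) = n₃/n₂ = tan 47.27° = 1.0826.
Multiplying, n₃/n₁ = 1.2892 × 1.0826 = 1.3956, and θ_B(1→3) = arctan 1.3956 = 54.38°.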